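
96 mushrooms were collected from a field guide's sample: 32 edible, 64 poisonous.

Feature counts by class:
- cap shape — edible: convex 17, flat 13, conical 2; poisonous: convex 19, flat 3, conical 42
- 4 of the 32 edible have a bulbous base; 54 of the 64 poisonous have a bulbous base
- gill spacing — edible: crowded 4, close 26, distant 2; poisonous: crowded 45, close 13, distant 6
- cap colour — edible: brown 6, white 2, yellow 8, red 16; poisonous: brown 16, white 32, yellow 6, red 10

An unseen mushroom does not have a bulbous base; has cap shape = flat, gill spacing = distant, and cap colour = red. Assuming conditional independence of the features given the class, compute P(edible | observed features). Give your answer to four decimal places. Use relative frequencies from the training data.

edible: (32/96) × (13/32) × (28/32) × (2/32) × (16/32) ≈ 0.0037028
poisonous: (64/96) × (3/64) × (10/64) × (6/64) × (10/64) = 0.00007152557373046875
P(edible | x) = 0.0037028 / 0.00377432557373046875 ≈ 0.9810

0.9810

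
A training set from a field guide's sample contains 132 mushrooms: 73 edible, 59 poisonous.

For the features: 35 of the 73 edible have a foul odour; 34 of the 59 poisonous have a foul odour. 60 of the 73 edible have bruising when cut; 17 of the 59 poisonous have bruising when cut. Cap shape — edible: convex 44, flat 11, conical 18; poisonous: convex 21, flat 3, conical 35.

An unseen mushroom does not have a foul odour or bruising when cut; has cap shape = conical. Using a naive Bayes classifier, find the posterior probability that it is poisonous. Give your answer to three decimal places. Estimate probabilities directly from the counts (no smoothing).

0.864

edible: (73/132) × (38/73) × (13/73) × (18/73) ≈ 0.012641
poisonous: (59/132) × (25/59) × (42/59) × (35/59) ≈ 0.0799796
P(poisonous | x) = 0.0799796 / 0.0926206 ≈ 0.864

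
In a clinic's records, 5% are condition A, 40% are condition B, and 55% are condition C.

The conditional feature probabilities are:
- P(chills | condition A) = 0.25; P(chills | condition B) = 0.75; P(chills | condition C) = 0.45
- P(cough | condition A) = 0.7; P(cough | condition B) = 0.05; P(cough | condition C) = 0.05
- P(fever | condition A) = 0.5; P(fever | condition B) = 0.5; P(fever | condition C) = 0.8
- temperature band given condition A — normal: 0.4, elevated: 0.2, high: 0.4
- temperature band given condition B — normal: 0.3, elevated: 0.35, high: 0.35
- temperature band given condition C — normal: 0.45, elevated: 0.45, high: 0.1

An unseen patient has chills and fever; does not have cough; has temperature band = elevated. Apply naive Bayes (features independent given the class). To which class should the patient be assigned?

condition C

condition A: 0.05 × 0.25 × (1−0.7) × 0.5 × 0.2 = 0.000375
condition B: 0.4 × 0.75 × (1−0.05) × 0.5 × 0.35 = 0.049875
condition C: 0.55 × 0.45 × (1−0.05) × 0.8 × 0.45 = 0.084645
Highest score → condition C.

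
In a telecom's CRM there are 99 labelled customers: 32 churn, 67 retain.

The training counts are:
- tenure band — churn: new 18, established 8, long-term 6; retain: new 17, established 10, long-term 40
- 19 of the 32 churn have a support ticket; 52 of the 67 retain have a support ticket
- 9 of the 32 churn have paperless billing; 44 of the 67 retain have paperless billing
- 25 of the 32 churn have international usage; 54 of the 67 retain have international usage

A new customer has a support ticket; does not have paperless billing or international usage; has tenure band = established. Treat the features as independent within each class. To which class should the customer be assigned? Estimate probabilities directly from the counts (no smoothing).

churn: (32/99) × (8/32) × (19/32) × (23/32) × (7/32) ≈ 0.0075437
retain: (67/99) × (10/67) × (52/67) × (23/67) × (13/67) ≈ 0.00522174
Highest score → churn.

churn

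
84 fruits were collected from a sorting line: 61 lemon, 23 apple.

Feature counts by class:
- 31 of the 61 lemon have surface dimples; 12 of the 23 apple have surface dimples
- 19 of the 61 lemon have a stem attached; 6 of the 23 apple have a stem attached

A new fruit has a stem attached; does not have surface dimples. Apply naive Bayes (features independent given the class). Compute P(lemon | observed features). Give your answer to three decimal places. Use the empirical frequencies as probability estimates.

lemon: (61/84) × (30/61) × (19/61) ≈ 0.111241
apple: (23/84) × (11/23) × (6/23) ≈ 0.0341615
P(lemon | x) = 0.111241 / 0.1454025 ≈ 0.765

0.765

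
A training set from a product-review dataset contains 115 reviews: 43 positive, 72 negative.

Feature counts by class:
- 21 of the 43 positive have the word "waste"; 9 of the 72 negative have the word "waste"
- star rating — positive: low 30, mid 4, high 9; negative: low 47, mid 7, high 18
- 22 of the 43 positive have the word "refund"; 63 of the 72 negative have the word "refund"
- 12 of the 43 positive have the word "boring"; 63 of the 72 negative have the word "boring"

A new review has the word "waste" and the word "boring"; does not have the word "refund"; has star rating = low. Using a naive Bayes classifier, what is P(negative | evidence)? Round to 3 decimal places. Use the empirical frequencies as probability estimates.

0.243

positive: (43/115) × (21/43) × (30/43) × (21/43) × (12/43) ≈ 0.0173635
negative: (72/115) × (9/72) × (47/72) × (9/72) × (63/72) ≈ 0.00558764
P(negative | x) = 0.00558764 / 0.02295114 ≈ 0.243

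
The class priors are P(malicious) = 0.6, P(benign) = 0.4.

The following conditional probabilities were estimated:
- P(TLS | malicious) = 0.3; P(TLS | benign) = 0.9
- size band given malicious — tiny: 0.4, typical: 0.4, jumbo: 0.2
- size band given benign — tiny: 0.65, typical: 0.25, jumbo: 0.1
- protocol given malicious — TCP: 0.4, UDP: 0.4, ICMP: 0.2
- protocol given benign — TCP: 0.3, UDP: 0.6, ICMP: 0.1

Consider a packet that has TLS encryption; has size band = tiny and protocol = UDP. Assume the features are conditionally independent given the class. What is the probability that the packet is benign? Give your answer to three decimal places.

malicious: 0.6 × 0.3 × 0.4 × 0.4 = 0.0288
benign: 0.4 × 0.9 × 0.65 × 0.6 = 0.1404
P(benign | x) = 0.1404 / 0.1692 ≈ 0.830

0.830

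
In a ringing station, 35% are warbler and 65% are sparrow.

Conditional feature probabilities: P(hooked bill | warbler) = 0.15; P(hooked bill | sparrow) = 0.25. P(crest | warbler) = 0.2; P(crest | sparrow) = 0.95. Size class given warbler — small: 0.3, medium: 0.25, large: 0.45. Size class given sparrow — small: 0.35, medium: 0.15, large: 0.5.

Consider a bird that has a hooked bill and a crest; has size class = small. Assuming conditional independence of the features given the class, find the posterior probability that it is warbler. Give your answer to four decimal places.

warbler: 0.35 × 0.15 × 0.2 × 0.3 = 0.00315
sparrow: 0.65 × 0.25 × 0.95 × 0.35 = 0.05403125
P(warbler | x) = 0.00315 / 0.05718125 ≈ 0.0551

0.0551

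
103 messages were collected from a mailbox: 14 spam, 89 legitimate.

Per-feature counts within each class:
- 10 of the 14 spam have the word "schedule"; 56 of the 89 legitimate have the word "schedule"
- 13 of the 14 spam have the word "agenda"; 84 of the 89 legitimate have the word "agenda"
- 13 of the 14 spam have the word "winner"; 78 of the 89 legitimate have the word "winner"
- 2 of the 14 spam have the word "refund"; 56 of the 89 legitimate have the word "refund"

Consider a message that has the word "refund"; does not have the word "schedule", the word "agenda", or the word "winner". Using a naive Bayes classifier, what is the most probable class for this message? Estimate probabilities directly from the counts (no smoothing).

spam: (14/103) × (4/14) × (1/14) × (1/14) × (2/14) ≈ 0.0000283054
legitimate: (89/103) × (33/89) × (5/89) × (11/89) × (56/89) ≈ 0.00139977
Highest score → legitimate.

legitimate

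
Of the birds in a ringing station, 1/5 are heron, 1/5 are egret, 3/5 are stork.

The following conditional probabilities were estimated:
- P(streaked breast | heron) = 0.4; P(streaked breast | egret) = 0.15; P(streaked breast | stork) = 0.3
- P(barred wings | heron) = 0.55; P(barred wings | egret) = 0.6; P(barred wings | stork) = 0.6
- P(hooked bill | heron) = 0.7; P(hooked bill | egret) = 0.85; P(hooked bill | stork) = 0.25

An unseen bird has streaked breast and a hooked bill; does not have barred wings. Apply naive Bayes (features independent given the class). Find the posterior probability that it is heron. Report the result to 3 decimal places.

heron: 0.2 × 0.4 × (1−0.55) × 0.7 = 0.0252
egret: 0.2 × 0.15 × (1−0.6) × 0.85 = 0.0102
stork: 0.6 × 0.3 × (1−0.6) × 0.25 = 0.018
P(heron | x) = 0.0252 / 0.0534 ≈ 0.472

0.472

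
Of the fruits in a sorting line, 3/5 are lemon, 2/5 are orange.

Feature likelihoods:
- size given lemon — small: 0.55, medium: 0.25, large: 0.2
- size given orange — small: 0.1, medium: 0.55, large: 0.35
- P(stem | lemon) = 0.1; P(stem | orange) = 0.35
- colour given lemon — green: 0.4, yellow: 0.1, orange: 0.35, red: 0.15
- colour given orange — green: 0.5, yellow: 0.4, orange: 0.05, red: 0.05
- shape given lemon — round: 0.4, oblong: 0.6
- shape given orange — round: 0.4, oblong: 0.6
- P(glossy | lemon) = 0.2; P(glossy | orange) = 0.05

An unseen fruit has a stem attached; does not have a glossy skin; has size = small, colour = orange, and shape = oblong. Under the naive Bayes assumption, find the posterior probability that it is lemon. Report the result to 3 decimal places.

lemon: 0.6 × 0.55 × 0.1 × 0.35 × 0.6 × (1−0.2) = 0.005544
orange: 0.4 × 0.1 × 0.35 × 0.05 × 0.6 × (1−0.05) = 0.000399
P(lemon | x) = 0.005544 / 0.005943 ≈ 0.933

0.933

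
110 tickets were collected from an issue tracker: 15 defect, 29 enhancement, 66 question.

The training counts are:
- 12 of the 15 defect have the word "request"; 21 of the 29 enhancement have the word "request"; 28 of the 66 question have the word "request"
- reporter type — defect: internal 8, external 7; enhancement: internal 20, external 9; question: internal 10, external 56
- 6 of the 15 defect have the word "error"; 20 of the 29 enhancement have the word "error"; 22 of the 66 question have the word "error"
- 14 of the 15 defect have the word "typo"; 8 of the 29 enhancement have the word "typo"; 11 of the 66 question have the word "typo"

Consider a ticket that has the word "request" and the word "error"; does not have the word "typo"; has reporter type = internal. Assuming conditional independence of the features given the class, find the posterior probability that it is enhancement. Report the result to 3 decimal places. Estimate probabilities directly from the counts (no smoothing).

0.843

defect: (15/110) × (12/15) × (8/15) × (6/15) × (1/15) ≈ 0.00155152
enhancement: (29/110) × (21/29) × (20/29) × (20/29) × (21/29) ≈ 0.0657524
question: (66/110) × (28/66) × (10/66) × (22/66) × (55/66) ≈ 0.0107132
P(enhancement | x) = 0.0657524 / 0.07801712 ≈ 0.843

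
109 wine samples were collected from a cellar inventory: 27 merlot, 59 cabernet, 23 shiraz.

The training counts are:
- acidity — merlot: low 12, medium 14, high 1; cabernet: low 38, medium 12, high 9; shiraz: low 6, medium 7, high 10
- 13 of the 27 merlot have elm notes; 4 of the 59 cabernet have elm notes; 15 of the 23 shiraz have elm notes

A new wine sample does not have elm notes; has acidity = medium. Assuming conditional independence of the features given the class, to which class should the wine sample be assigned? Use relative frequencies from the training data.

cabernet

merlot: (27/109) × (14/27) × (14/27) ≈ 0.0665987
cabernet: (59/109) × (12/59) × (55/59) ≈ 0.102628
shiraz: (23/109) × (7/23) × (8/23) ≈ 0.0223375
Highest score → cabernet.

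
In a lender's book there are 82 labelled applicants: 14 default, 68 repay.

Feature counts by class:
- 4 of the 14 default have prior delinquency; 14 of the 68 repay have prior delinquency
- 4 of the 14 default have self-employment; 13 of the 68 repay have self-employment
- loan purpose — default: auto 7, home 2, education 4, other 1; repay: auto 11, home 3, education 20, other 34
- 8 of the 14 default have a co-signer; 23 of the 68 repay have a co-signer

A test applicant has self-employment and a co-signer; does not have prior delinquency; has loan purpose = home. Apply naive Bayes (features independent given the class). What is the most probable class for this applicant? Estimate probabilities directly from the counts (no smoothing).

default

default: (14/82) × (10/14) × (4/14) × (2/14) × (8/14) ≈ 0.00284434
repay: (68/82) × (54/68) × (13/68) × (3/68) × (23/68) ≈ 0.00187865
Highest score → default.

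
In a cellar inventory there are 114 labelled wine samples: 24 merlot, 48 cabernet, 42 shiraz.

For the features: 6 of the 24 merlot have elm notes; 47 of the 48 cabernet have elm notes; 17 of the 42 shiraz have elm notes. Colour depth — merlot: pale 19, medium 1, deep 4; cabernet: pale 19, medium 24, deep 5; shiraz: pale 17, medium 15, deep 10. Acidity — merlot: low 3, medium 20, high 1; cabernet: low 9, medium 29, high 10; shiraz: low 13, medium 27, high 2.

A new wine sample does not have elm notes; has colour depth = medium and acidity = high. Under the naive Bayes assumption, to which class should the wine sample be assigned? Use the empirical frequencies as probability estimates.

shiraz

merlot: (24/114) × (18/24) × (1/24) × (1/24) ≈ 0.000274123
cabernet: (48/114) × (1/48) × (24/48) × (10/48) ≈ 0.000913743
shiraz: (42/114) × (25/42) × (15/42) × (2/42) ≈ 0.00372956
Highest score → shiraz.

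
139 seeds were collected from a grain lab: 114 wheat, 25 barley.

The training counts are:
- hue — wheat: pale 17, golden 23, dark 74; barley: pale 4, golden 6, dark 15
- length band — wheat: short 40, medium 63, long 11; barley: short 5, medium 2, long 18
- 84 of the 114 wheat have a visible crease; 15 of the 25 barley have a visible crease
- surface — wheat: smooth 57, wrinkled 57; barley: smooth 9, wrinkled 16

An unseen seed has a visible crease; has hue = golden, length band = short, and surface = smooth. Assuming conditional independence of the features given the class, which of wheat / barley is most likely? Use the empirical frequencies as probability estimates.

wheat

wheat: (114/139) × (23/114) × (40/114) × (84/114) × (57/114) ≈ 0.0213901
barley: (25/139) × (6/25) × (5/25) × (15/25) × (9/25) ≈ 0.00186475
Highest score → wheat.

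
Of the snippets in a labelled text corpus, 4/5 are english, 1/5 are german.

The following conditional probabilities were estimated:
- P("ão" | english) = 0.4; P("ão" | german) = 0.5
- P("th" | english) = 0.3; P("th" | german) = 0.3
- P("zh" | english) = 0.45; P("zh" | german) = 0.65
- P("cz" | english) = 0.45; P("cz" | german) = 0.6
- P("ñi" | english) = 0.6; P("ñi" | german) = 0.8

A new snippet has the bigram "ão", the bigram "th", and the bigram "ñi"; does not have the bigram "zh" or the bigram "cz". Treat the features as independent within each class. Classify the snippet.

english

english: 0.8 × 0.4 × 0.3 × (1−0.45) × (1−0.45) × 0.6 = 0.017424
german: 0.2 × 0.5 × 0.3 × (1−0.65) × (1−0.6) × 0.8 = 0.00336
Highest score → english.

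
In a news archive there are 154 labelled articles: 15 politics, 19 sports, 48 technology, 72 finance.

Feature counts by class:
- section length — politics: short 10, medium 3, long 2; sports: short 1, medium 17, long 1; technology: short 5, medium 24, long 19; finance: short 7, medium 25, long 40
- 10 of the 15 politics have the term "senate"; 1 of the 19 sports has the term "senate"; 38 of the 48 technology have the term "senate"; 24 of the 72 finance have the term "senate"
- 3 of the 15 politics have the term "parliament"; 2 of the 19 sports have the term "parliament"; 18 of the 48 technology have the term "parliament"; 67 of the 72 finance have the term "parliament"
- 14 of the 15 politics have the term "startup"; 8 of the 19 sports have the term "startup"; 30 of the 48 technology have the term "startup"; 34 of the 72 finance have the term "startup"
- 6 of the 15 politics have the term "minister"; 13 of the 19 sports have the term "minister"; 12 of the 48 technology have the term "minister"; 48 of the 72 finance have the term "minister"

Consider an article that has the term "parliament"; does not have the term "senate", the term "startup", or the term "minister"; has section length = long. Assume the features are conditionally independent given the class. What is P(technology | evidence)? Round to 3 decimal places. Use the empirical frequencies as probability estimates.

politics: (15/154) × (2/15) × (5/15) × (3/15) × (1/15) × (9/15) ≈ 0.000034632
sports: (19/154) × (1/19) × (18/19) × (2/19) × (11/19) × (6/19) ≈ 0.000118389
technology: (48/154) × (19/48) × (10/48) × (18/48) × (18/48) × (36/48) ≈ 0.00271091
finance: (72/154) × (40/72) × (48/72) × (67/72) × (38/72) × (24/72) ≈ 0.0283479
P(technology | x) = 0.00271091 / 0.031211831 ≈ 0.087

0.087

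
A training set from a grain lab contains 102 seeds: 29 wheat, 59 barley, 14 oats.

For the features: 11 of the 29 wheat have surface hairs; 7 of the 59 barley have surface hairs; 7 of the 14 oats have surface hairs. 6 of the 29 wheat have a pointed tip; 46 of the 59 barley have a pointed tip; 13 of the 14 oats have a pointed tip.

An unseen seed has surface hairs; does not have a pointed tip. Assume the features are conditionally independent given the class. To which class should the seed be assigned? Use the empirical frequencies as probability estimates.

wheat: (29/102) × (11/29) × (23/29) ≈ 0.0855308
barley: (59/102) × (7/59) × (13/59) ≈ 0.0151213
oats: (14/102) × (7/14) × (1/14) ≈ 0.00490196
Highest score → wheat.

wheat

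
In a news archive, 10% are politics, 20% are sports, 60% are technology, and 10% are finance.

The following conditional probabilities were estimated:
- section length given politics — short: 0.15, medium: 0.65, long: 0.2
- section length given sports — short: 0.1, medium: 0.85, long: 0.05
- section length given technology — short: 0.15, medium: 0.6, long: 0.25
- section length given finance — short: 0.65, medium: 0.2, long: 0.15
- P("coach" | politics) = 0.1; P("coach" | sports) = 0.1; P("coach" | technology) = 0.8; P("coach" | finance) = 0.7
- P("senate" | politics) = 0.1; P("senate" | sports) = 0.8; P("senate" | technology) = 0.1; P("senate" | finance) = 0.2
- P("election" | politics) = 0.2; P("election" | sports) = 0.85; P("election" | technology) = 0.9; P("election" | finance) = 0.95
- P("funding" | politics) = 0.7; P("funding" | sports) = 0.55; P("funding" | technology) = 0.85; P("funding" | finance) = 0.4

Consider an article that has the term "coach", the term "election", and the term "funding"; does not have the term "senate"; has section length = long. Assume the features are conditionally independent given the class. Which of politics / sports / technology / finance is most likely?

technology

politics: 0.1 × 0.2 × 0.1 × (1−0.1) × 0.2 × 0.7 = 0.000252
sports: 0.2 × 0.05 × 0.1 × (1−0.8) × 0.85 × 0.55 = 0.0000935
technology: 0.6 × 0.25 × 0.8 × (1−0.1) × 0.9 × 0.85 = 0.08262
finance: 0.1 × 0.15 × 0.7 × (1−0.2) × 0.95 × 0.4 = 0.003192
Highest score → technology.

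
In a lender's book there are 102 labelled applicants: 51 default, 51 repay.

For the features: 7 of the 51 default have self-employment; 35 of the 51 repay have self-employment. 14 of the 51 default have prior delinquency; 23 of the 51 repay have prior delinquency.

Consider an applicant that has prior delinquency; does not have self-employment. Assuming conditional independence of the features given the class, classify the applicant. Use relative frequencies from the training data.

default

default: (51/102) × (44/51) × (14/51) ≈ 0.118416
repay: (51/102) × (16/51) × (23/51) ≈ 0.070742
Highest score → default.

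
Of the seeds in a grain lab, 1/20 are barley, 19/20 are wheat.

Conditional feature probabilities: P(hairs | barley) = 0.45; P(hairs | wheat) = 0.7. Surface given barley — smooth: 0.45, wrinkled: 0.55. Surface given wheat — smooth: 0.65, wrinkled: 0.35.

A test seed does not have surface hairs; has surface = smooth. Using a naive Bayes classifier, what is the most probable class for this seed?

wheat

barley: 0.05 × (1−0.45) × 0.45 = 0.012375
wheat: 0.95 × (1−0.7) × 0.65 = 0.18525
Highest score → wheat.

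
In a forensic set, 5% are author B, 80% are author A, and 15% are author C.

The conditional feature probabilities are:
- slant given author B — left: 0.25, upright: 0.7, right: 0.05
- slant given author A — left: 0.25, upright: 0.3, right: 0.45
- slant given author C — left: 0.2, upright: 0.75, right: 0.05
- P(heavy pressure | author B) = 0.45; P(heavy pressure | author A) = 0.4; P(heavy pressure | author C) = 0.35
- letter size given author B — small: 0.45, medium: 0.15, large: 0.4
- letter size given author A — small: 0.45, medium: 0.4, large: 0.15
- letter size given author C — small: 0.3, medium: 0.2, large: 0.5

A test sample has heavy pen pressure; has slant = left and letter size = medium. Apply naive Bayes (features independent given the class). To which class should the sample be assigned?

author A

author B: 0.05 × 0.25 × 0.45 × 0.15 = 0.00084375
author A: 0.8 × 0.25 × 0.4 × 0.4 = 0.032
author C: 0.15 × 0.2 × 0.35 × 0.2 = 0.0021
Highest score → author A.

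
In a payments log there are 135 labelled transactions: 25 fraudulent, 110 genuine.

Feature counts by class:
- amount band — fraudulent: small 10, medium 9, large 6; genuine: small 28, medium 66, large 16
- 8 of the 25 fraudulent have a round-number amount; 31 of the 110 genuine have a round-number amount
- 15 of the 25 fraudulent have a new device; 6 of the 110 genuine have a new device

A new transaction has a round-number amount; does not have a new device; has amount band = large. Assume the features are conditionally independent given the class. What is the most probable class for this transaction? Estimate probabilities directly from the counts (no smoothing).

genuine

fraudulent: (25/135) × (6/25) × (8/25) × (10/25) ≈ 0.00568889
genuine: (110/135) × (16/110) × (31/110) × (104/110) ≈ 0.0315788
Highest score → genuine.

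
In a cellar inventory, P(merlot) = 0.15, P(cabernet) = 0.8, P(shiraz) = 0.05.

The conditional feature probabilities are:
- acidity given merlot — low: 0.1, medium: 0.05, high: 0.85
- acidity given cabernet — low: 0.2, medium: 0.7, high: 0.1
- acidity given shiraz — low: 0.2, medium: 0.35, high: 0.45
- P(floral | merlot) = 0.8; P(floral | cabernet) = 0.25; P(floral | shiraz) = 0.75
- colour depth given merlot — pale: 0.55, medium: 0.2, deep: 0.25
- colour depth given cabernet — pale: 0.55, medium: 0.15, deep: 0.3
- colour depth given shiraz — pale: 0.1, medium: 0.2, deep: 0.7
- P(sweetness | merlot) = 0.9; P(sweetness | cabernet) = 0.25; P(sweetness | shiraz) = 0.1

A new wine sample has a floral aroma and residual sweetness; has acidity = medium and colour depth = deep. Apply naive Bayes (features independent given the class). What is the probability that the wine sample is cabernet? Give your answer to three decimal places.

merlot: 0.15 × 0.05 × 0.8 × 0.25 × 0.9 = 0.00135
cabernet: 0.8 × 0.7 × 0.25 × 0.3 × 0.25 = 0.0105
shiraz: 0.05 × 0.35 × 0.75 × 0.7 × 0.1 = 0.00091875
P(cabernet | x) = 0.0105 / 0.01276875 ≈ 0.822

0.822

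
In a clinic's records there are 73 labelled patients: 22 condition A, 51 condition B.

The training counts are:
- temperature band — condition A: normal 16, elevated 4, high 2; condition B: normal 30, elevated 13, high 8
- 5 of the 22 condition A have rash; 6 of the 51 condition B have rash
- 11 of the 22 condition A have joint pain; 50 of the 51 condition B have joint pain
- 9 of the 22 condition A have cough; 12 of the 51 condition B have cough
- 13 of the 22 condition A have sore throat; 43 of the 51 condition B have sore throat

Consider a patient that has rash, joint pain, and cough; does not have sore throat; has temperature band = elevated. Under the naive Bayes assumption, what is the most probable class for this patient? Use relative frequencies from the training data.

condition A

condition A: (22/73) × (4/22) × (5/22) × (11/22) × (9/22) × (9/22) ≈ 0.00104206
condition B: (51/73) × (13/51) × (6/51) × (50/51) × (12/51) × (8/51) ≈ 0.00075811
Highest score → condition A.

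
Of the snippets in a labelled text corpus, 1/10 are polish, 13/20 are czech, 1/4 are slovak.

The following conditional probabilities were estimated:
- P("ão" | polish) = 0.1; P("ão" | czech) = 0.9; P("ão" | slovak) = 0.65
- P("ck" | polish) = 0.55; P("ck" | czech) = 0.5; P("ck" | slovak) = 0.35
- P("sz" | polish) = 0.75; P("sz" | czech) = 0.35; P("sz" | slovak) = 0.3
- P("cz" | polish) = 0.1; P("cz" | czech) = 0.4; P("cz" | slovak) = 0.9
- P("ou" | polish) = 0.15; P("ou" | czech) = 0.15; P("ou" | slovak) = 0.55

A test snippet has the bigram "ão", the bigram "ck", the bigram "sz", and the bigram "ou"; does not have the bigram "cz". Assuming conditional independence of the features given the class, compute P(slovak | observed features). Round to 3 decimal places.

0.088

polish: 0.1 × 0.1 × 0.55 × 0.75 × (1−0.1) × 0.15 = 0.000556875
czech: 0.65 × 0.9 × 0.5 × 0.35 × (1−0.4) × 0.15 = 0.00921375
slovak: 0.25 × 0.65 × 0.35 × 0.3 × (1−0.9) × 0.55 = 0.0009384375
P(slovak | x) = 0.0009384375 / 0.0107090625 ≈ 0.088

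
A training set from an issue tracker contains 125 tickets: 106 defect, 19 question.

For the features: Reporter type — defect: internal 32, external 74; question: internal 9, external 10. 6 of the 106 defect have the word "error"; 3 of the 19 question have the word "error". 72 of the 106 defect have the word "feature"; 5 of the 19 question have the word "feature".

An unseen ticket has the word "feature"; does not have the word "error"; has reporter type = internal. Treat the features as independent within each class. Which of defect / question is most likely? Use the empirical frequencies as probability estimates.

defect

defect: (106/125) × (32/106) × (100/106) × (72/106) ≈ 0.164044
question: (19/125) × (9/19) × (16/19) × (5/19) ≈ 0.0159557
Highest score → defect.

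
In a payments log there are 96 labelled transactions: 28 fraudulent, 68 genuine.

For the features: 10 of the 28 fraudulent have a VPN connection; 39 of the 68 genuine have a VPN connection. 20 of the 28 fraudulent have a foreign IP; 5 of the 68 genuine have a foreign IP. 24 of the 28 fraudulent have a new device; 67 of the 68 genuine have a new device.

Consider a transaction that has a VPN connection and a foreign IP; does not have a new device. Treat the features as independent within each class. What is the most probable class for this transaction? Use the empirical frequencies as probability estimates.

fraudulent

fraudulent: (28/96) × (10/28) × (20/28) × (4/28) ≈ 0.0106293
genuine: (68/96) × (39/68) × (5/68) × (1/68) ≈ 0.000439284
Highest score → fraudulent.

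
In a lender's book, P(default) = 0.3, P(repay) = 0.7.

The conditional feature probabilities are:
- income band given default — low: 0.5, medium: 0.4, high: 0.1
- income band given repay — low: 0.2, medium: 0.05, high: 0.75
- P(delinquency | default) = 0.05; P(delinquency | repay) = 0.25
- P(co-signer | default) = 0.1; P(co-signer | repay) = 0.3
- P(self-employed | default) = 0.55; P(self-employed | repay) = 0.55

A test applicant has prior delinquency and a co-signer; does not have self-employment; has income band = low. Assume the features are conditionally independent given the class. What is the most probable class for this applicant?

default: 0.3 × 0.5 × 0.05 × 0.1 × (1−0.55) = 0.0003375
repay: 0.7 × 0.2 × 0.25 × 0.3 × (1−0.55) = 0.004725
Highest score → repay.

repay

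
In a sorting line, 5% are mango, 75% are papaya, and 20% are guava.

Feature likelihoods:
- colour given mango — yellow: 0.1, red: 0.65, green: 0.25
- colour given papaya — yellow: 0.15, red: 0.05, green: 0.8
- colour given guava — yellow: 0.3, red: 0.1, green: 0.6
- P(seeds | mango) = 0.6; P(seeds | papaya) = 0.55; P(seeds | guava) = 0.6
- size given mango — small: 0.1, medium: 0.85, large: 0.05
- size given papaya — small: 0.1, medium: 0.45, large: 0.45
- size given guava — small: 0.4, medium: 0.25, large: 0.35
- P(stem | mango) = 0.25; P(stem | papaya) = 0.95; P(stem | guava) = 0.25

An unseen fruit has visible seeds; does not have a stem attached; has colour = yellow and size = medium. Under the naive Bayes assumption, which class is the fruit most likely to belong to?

guava

mango: 0.05 × 0.1 × 0.6 × 0.85 × (1−0.25) = 0.0019125
papaya: 0.75 × 0.15 × 0.55 × 0.45 × (1−0.95) = 0.0013921875
guava: 0.2 × 0.3 × 0.6 × 0.25 × (1−0.25) = 0.00675
Highest score → guava.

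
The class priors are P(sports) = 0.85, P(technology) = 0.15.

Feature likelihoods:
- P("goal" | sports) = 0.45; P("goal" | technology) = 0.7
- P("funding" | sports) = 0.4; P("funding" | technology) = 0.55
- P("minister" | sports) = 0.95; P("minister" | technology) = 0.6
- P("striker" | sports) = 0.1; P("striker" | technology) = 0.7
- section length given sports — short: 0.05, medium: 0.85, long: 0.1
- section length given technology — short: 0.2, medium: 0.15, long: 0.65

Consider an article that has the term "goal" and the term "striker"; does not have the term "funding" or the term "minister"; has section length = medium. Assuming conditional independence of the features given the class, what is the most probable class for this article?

technology

sports: 0.85 × 0.45 × (1−0.4) × (1−0.95) × 0.1 × 0.85 = 0.000975375
technology: 0.15 × 0.7 × (1−0.55) × (1−0.6) × 0.7 × 0.15 = 0.0019845
Highest score → technology.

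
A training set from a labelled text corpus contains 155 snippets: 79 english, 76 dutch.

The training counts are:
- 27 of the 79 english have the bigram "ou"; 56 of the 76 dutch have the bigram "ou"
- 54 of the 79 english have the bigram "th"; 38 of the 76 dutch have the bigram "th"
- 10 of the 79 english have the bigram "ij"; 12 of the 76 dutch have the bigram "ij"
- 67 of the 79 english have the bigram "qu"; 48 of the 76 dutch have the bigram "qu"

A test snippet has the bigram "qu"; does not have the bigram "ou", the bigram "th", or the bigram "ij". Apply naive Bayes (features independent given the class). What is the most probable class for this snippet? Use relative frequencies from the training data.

english: (79/155) × (52/79) × (25/79) × (69/79) × (67/79) ≈ 0.078642
dutch: (76/155) × (20/76) × (38/76) × (64/76) × (48/76) ≈ 0.0343133
Highest score → english.

english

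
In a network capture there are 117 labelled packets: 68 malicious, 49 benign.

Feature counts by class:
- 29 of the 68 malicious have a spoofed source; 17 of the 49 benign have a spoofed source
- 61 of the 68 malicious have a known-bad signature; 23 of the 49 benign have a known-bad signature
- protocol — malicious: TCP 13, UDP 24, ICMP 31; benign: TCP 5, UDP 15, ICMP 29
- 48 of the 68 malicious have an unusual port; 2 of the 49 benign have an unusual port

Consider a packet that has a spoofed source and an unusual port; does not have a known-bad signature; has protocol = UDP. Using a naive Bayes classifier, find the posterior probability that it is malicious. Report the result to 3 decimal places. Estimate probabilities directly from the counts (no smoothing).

malicious: (68/117) × (29/68) × (7/68) × (24/68) × (48/68) ≈ 0.00635676
benign: (49/117) × (17/49) × (26/49) × (15/49) × (2/49) ≈ 0.000963317
P(malicious | x) = 0.00635676 / 0.007320077 ≈ 0.868

0.868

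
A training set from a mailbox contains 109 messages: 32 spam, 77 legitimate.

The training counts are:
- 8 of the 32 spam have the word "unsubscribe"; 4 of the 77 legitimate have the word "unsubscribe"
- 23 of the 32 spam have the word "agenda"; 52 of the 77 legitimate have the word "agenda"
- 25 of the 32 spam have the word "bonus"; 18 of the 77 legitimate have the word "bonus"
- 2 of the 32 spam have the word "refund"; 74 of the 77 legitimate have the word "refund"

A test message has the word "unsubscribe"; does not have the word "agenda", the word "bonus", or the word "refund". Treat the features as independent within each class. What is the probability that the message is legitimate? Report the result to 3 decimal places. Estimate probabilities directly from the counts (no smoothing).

spam: (32/109) × (8/32) × (9/32) × (7/32) × (30/32) ≈ 0.00423326
legitimate: (77/109) × (4/77) × (25/77) × (59/77) × (3/77) ≈ 0.000355692
P(legitimate | x) = 0.000355692 / 0.004588952 ≈ 0.078

0.078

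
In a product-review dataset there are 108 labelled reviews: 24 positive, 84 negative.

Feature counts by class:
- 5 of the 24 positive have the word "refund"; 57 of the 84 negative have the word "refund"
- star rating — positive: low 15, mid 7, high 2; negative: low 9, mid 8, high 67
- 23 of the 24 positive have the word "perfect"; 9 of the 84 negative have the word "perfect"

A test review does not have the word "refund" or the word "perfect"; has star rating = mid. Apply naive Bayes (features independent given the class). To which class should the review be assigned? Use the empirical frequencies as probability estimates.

positive: (24/108) × (19/24) × (7/24) × (1/24) ≈ 0.00213799
negative: (84/108) × (27/84) × (8/84) × (75/84) ≈ 0.0212585
Highest score → negative.

negative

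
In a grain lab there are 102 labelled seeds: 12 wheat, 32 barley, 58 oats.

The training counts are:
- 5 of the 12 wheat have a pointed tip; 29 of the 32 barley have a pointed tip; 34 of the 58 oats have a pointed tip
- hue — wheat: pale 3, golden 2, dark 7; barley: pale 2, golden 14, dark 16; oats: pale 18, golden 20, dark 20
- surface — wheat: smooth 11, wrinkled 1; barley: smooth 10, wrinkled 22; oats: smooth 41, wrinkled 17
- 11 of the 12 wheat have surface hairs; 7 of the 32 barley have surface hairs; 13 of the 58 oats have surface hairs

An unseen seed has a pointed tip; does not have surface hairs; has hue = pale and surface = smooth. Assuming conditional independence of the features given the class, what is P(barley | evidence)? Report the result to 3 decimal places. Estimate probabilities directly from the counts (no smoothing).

wheat: (12/102) × (5/12) × (3/12) × (11/12) × (1/12) ≈ 0.000936138
barley: (32/102) × (29/32) × (2/32) × (10/32) × (25/32) ≈ 0.00433828
oats: (58/102) × (34/58) × (18/58) × (41/58) × (45/58) ≈ 0.0567366
P(barley | x) = 0.00433828 / 0.062011018 ≈ 0.070

0.070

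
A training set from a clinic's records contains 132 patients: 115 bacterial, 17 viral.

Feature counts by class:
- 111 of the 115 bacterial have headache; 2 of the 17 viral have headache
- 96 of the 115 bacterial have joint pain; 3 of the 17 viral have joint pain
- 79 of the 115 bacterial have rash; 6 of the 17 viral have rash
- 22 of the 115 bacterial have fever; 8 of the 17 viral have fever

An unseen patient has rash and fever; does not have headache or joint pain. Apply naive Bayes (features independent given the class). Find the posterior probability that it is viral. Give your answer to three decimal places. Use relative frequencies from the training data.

0.959

bacterial: (115/132) × (4/115) × (19/115) × (79/115) × (22/115) ≈ 0.000657955
viral: (17/132) × (15/17) × (14/17) × (6/17) × (8/17) ≈ 0.0155432
P(viral | x) = 0.0155432 / 0.016201155 ≈ 0.959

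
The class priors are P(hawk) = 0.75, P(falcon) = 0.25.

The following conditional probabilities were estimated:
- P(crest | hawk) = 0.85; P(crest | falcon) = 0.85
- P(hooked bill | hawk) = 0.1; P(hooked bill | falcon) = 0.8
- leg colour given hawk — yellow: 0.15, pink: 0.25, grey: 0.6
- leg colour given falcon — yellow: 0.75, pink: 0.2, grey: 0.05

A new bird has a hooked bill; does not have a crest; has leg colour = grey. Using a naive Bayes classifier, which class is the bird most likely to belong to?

hawk: 0.75 × (1−0.85) × 0.1 × 0.6 = 0.00675
falcon: 0.25 × (1−0.85) × 0.8 × 0.05 = 0.0015
Highest score → hawk.

hawk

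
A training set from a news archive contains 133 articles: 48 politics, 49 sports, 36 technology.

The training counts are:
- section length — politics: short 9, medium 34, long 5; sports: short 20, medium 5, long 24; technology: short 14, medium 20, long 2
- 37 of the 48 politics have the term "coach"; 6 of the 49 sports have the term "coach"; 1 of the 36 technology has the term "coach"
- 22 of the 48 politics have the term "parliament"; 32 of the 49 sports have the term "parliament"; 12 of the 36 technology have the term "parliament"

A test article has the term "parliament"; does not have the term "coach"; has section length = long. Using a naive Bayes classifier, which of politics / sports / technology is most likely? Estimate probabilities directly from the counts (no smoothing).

sports

politics: (48/133) × (5/48) × (11/48) × (22/48) ≈ 0.00394867
sports: (49/133) × (24/49) × (43/49) × (32/49) ≈ 0.103416
technology: (36/133) × (2/36) × (35/36) × (12/36) ≈ 0.00487329
Highest score → sports.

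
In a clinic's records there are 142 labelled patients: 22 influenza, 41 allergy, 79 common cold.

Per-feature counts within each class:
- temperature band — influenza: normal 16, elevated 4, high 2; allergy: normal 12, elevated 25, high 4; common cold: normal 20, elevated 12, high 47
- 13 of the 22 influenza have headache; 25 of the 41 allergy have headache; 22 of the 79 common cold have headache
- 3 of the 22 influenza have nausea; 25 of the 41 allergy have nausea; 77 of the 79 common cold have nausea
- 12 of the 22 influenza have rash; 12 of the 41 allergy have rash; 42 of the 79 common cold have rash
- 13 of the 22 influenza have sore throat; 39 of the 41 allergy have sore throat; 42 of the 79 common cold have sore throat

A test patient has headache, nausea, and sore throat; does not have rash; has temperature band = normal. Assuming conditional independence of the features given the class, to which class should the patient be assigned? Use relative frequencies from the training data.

influenza: (22/142) × (16/22) × (13/22) × (3/22) × (10/22) × (13/22) ≈ 0.00243865
allergy: (41/142) × (12/41) × (25/41) × (25/41) × (29/41) × (39/41) ≈ 0.0211398
common cold: (79/142) × (20/79) × (22/79) × (77/79) × (37/79) × (42/79) ≈ 0.00951914
Highest score → allergy.

allergy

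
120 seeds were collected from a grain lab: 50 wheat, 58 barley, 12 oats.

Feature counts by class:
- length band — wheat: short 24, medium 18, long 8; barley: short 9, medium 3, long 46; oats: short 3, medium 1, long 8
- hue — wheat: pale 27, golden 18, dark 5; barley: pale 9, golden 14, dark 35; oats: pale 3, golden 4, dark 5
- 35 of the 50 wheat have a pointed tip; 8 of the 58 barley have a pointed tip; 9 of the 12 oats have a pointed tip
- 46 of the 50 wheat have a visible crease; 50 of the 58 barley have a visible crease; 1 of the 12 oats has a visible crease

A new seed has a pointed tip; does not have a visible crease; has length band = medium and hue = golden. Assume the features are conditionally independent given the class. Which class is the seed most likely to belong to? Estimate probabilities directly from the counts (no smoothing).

wheat

wheat: (50/120) × (18/50) × (18/50) × (35/50) × (4/50) = 0.003024
barley: (58/120) × (3/58) × (14/58) × (8/58) × (8/58) ≈ 0.000114806
oats: (12/120) × (1/12) × (4/12) × (9/12) × (11/12) ≈ 0.00190972
Highest score → wheat.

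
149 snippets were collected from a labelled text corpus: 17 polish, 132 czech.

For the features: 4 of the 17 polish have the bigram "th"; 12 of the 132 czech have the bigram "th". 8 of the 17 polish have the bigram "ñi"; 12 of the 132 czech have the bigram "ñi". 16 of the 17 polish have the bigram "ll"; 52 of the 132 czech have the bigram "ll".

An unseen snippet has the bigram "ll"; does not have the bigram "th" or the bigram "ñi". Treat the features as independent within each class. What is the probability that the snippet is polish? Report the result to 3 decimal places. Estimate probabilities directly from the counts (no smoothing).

0.131

polish: (17/149) × (13/17) × (9/17) × (16/17) ≈ 0.0434732
czech: (132/149) × (120/132) × (120/132) × (52/132) ≈ 0.288424
P(polish | x) = 0.0434732 / 0.3318972 ≈ 0.131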